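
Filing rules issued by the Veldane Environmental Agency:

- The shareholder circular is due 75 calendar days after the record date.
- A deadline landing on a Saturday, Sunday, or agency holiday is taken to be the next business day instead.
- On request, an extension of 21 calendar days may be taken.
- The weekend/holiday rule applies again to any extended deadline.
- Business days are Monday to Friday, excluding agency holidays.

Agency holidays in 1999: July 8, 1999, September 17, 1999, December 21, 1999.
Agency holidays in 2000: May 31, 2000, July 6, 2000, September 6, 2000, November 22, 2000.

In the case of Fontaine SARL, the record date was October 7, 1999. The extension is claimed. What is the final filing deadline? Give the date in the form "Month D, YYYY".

January 12, 2000

Adding 75 calendar days to October 7, 1999 gives December 21, 1999.
December 21, 1999 is a listed holiday, so it moves to the next business day, December 22, 1999 (Wednesday).
Add the 21 calendar-day extension to December 22, 1999: January 12, 2000.
January 12, 2000 falls on a Wednesday, which is a business day, so no adjustment is needed.
The final due date is January 12, 2000.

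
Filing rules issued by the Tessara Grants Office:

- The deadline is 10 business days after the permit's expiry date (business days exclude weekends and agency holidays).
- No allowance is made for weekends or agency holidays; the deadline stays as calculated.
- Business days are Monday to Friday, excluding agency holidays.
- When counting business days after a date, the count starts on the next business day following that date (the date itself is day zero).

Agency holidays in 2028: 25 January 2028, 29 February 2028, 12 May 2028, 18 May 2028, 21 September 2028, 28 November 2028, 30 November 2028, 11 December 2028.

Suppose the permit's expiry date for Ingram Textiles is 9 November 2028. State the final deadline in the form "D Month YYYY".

10 business days after 9 November 2028, excluding weekends and holidays, is 23 November 2028.
No adjustment is made for weekends or holidays, so 23 November 2028 stands.
Final deadline: 23 November 2028.

23 November 2028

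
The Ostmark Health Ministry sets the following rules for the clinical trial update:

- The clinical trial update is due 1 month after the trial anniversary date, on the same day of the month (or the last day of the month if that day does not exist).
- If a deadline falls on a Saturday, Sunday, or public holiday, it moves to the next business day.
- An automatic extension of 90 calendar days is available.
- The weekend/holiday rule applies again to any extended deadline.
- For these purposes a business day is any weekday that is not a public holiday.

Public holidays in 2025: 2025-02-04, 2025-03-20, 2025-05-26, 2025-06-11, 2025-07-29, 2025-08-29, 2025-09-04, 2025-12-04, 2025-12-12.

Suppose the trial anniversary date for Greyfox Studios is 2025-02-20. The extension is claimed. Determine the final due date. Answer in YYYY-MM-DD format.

2025-06-19

1 month after 2025-02-20, on the same day of the month, is 2025-03-20.
2025-03-20 is a listed holiday, so it moves to the next business day, 2025-03-21 (Friday).
The 90-calendar-day extension moves the deadline from 2025-03-21 to 2025-06-19.
Since 2025-06-19 is a Thursday and not a holiday, the date is unchanged.
Deadline: 2025-06-19.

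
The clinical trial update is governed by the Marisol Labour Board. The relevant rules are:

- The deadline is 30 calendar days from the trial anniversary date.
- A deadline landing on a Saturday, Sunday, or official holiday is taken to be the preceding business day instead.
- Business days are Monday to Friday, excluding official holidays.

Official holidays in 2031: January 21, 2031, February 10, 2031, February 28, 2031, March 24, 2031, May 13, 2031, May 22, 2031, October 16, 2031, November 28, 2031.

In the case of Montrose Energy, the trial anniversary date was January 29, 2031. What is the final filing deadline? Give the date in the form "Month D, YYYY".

Adding 30 calendar days to January 29, 2031 gives February 28, 2031.
February 28, 2031 is a listed holiday; the preceding business day is February 27, 2031 (Thursday).
Final deadline: February 27, 2031.

February 27, 2031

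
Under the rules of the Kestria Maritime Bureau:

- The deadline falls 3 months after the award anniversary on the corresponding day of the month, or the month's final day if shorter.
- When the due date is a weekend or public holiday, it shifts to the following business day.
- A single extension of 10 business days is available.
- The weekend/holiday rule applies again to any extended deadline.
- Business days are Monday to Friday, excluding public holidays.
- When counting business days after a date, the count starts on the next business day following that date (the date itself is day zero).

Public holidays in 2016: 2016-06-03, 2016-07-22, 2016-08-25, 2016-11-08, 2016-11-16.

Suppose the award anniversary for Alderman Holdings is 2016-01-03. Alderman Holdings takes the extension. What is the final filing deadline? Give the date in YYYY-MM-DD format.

3 months from 2016-01-03 is 2016-04-03.
2016-04-03 falls on a Sunday. Rolling to the next business day gives 2016-04-04, a Monday.
The 10-business-day extension runs from 2016-04-04 to 2016-04-18.
2016-04-18 falls on a Monday, which is a business day, so no adjustment is needed.
So the filing is due 2016-04-18.

2016-04-18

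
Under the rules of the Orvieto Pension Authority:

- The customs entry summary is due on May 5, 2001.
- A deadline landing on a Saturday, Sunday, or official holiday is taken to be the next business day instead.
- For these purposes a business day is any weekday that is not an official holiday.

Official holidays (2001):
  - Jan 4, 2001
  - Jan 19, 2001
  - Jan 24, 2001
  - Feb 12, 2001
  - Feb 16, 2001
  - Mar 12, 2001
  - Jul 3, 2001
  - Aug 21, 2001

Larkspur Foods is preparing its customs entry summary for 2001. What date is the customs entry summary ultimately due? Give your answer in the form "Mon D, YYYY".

Start from the fixed due date, May 5, 2001.
Because May 5, 2001 is a Saturday, the deadline becomes May 7, 2001 (Monday).
Final deadline: May 7, 2001.

May 7, 2001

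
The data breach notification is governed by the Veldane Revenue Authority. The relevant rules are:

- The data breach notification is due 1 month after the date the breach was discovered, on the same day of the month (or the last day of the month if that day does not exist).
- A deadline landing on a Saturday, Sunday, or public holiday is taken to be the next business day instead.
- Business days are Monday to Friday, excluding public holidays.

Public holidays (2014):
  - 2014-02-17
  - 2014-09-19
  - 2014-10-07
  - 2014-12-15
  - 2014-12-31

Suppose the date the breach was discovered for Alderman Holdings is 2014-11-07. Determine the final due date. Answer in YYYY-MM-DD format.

2014-12-08

Moving 1 month forward from 2014-11-07 on the corresponding day gives 2014-12-07.
2014-12-07 is a Sunday, so it moves to the next business day, 2014-12-08 (Monday).
The final due date is 2014-12-08.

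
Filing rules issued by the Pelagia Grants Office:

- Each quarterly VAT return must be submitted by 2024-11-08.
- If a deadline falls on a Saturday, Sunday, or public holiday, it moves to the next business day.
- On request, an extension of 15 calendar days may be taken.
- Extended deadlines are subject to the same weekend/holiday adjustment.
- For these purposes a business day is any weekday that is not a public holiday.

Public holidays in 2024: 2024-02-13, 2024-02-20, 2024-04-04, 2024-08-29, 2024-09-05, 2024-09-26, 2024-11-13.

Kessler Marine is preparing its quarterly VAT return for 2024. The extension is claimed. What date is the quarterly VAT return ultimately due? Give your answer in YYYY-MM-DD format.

2024-11-25

The statutory due date is 2024-11-08.
2024-11-08 falls on a Friday, which is a business day, so no adjustment is needed.
Applying the 15-calendar-day extension: 2024-11-08 + 15 days = 2024-11-23.
2024-11-23 is a Saturday, so it moves to the next business day, 2024-11-25 (Monday).
Final deadline: 2024-11-25.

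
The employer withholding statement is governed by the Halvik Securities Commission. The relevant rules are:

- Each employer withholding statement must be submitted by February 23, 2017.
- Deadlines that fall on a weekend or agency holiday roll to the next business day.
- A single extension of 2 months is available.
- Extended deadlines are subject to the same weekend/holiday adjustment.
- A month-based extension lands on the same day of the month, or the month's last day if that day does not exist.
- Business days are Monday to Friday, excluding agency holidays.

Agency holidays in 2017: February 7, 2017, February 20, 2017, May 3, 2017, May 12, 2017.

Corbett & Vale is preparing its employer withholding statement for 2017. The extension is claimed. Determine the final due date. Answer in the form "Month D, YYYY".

April 24, 2017

The stated deadline is February 23, 2017.
Since February 23, 2017 is a Thursday and not a holiday, the date is unchanged.
Applying the 2 months extension: 2 months after February 23, 2017 is April 23, 2017.
April 23, 2017 is a Sunday; the next business day is April 24, 2017 (Monday).
The final due date is April 24, 2017.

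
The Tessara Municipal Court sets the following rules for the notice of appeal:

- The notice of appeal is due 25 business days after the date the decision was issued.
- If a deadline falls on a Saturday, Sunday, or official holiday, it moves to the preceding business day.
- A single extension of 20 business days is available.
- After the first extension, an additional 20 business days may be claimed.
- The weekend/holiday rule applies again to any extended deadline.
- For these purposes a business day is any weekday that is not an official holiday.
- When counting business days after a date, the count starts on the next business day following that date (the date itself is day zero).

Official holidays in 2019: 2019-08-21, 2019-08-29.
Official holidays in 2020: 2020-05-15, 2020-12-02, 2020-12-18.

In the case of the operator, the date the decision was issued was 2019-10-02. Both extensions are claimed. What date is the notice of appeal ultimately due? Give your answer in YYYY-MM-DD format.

2020-01-01

Counting 25 business days after 2019-10-02 (skipping weekends and listed holidays) reaches 2019-11-06.
2019-11-06 is a Wednesday and not a listed holiday, so it stands.
The 20-business-day extension runs from 2019-11-06 to 2019-12-04.
2019-12-04 is a Wednesday and not a listed holiday, so it stands.
The 20-business-day extension runs from 2019-12-04 to 2020-01-01.
2020-01-01 is a Wednesday and not a listed holiday, so it stands.
Deadline: 2020-01-01.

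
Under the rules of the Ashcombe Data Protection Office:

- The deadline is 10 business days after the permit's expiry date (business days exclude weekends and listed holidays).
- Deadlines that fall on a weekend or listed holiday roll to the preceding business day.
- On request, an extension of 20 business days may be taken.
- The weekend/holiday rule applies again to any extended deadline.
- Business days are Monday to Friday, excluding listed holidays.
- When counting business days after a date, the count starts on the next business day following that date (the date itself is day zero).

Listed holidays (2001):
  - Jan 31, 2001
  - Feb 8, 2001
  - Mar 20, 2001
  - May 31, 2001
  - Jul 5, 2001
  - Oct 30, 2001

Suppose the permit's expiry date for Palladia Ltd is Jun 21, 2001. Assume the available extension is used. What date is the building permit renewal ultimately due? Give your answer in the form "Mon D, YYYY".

Counting 10 business days after Jun 21, 2001 (skipping weekends and listed holidays) reaches Jul 6, 2001.
Jul 6, 2001 falls on a Friday, which is a business day, so no adjustment is needed.
The 20-business-day extension runs from Jul 6, 2001 to Aug 3, 2001.
Aug 3, 2001 falls on a Friday, which is a business day, so no adjustment is needed.
Deadline: Aug 3, 2001.

Aug 3, 2001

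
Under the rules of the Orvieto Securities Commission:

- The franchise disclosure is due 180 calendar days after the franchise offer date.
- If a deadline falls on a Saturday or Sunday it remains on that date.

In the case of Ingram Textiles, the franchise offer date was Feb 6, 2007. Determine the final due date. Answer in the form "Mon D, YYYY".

Aug 5, 2007

Trigger date Feb 6, 2007 + 180 calendar days = Aug 5, 2007.
Aug 5, 2007 falls on a Sunday. The rules make no weekend/holiday allowance, so it remains Aug 5, 2007.
The final due date is Aug 5, 2007.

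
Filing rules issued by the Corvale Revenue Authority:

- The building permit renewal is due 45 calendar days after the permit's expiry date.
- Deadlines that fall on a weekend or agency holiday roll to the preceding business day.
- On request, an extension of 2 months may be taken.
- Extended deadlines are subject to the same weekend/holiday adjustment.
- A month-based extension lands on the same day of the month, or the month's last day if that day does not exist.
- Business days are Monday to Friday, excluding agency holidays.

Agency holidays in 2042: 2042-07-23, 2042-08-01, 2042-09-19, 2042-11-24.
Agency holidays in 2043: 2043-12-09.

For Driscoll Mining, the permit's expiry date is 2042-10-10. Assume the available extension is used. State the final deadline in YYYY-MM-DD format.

Trigger date 2042-10-10 + 45 calendar days = 2042-11-24.
2042-11-24 falls on a listed holiday. Rolling to the preceding business day gives 2042-11-21, a Friday.
Applying the 2 months extension: 2 months after 2042-11-21 is 2043-01-21.
Since 2043-01-21 is a Wednesday and not a holiday, the date is unchanged.
The final due date is 2043-01-21.

2043-01-21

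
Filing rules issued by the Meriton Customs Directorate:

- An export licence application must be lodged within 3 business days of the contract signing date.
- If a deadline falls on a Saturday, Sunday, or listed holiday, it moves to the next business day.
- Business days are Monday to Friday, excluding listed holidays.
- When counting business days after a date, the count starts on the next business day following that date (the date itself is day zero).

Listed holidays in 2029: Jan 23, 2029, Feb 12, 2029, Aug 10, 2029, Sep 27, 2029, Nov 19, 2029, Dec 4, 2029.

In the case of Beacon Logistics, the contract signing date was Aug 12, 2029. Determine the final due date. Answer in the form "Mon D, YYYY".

Aug 15, 2029

3 business days after Aug 12, 2029, excluding weekends and holidays, is Aug 15, 2029.
Aug 15, 2029 (Wednesday) is already a business day.
Deadline: Aug 15, 2029.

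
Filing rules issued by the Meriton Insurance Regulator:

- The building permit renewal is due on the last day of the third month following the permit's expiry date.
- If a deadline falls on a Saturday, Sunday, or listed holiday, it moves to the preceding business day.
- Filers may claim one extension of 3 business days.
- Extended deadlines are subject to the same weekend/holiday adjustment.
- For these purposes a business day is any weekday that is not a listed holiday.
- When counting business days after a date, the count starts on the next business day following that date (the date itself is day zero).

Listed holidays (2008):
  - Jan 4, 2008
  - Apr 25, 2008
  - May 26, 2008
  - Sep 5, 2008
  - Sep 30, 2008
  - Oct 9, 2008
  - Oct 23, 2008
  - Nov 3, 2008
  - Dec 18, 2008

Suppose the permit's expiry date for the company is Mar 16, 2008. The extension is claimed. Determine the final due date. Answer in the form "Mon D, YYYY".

3 months after Mar 16, 2008 is June 2008; that month ends on Jun 30, 2008.
Jun 30, 2008 is a Monday and not a listed holiday, so it stands.
Applying the 3-business-day extension: 3 business days after Jun 30, 2008 is Jul 3, 2008.
Jul 3, 2008 is a Thursday and not a listed holiday, so it stands.
So the filing is due Jul 3, 2008.

Jul 3, 2008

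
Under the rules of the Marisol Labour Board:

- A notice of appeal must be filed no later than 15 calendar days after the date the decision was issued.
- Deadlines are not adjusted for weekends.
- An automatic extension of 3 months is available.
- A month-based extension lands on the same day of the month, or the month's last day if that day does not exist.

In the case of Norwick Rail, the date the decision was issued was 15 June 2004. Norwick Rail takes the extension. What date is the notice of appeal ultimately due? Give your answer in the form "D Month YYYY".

30 September 2004

Trigger date 15 June 2004 + 15 calendar days = 30 June 2004.
30 June 2004 is a Wednesday; no weekend or holiday adjustment applies.
Applying the 3 months extension: 3 months after 30 June 2004 is 30 September 2004.
30 September 2004 falls on a Thursday. The rules make no weekend/holiday allowance, so it remains 30 September 2004.
Final deadline: 30 September 2004.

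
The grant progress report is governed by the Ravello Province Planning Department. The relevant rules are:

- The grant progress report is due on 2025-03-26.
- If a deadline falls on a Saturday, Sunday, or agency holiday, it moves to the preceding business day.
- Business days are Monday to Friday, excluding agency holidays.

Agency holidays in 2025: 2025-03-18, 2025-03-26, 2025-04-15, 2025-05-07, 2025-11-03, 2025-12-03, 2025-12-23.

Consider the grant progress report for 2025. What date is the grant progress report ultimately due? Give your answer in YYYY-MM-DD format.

The statutory due date is 2025-03-26.
2025-03-26 is a listed holiday, so it moves to the preceding business day, 2025-03-25 (Tuesday).
Deadline: 2025-03-25.

2025-03-25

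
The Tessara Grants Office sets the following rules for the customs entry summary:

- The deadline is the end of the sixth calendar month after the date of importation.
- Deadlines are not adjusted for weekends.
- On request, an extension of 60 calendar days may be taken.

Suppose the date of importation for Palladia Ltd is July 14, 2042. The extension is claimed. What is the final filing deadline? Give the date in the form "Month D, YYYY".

April 1, 2043

6 months after July 14, 2042 is January 2043; that month ends on January 31, 2043.
January 31, 2043 is a Saturday; no weekend or holiday adjustment applies.
The 60-calendar-day extension moves the deadline from January 31, 2043 to April 1, 2043.
No adjustment is made for weekends or holidays, so April 1, 2043 stands.
Final deadline: April 1, 2043.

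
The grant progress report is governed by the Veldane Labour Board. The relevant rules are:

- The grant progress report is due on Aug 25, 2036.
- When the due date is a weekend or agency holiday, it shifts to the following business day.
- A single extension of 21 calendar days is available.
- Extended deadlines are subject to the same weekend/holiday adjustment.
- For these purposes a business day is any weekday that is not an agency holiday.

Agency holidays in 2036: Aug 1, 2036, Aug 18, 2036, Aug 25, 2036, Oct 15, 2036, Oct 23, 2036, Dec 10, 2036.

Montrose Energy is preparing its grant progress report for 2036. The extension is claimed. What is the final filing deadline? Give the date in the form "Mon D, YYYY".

The statutory due date is Aug 25, 2036.
Because Aug 25, 2036 is a listed holiday, the deadline becomes Aug 26, 2036 (Tuesday).
The 21-calendar-day extension moves the deadline from Aug 26, 2036 to Sep 16, 2036.
Sep 16, 2036 (Tuesday) is already a business day.
Final deadline: Sep 16, 2036.

Sep 16, 2036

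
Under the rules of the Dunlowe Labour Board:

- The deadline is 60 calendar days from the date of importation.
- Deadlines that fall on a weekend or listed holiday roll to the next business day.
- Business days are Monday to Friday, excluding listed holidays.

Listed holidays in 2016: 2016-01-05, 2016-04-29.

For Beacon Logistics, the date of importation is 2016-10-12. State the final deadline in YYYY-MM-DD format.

2016-12-12

From 2016-10-12, 60 calendar days later is 2016-12-11.
2016-12-11 is a Sunday; the next business day is 2016-12-12 (Monday).
So the filing is due 2016-12-12.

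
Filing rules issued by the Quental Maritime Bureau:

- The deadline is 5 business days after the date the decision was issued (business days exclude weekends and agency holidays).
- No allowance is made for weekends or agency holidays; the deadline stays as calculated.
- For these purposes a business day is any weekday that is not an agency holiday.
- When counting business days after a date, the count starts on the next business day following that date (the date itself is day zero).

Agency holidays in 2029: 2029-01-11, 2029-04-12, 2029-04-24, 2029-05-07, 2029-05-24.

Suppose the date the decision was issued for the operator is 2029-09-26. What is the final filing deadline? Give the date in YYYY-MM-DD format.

2029-10-03

5 business days after 2029-09-26, excluding weekends and holidays, is 2029-10-03.
2029-10-03 falls on a Wednesday. The rules make no weekend/holiday allowance, so it remains 2029-10-03.
So the filing is due 2029-10-03.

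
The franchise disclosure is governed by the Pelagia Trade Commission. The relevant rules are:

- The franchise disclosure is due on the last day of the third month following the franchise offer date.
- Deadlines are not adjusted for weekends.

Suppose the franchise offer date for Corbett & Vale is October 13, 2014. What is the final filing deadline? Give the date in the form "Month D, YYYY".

January 31, 2015

3 months after October 13, 2014 is January 2015; that month ends on January 31, 2015.
No adjustment is made for weekends or holidays, so January 31, 2015 stands.
So the filing is due January 31, 2015.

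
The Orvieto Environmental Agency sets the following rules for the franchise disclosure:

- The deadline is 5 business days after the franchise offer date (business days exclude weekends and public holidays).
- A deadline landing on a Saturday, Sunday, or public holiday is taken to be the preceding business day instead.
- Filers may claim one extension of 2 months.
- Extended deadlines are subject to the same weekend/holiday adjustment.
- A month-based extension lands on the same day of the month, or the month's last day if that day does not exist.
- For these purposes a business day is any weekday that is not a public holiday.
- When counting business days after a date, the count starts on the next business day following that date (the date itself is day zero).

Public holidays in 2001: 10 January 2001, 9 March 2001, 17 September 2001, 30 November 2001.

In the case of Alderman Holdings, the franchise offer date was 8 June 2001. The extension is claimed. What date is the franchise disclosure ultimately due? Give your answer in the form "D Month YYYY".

15 August 2001

Starting the day after 8 June 2001 and counting 5 business days lands on 15 June 2001.
15 June 2001 falls on a Friday, which is a business day, so no adjustment is needed.
The 2 months extension carries 15 June 2001 to 15 August 2001.
15 August 2001 is a Wednesday and not a listed holiday, so it stands.
Deadline: 15 August 2001.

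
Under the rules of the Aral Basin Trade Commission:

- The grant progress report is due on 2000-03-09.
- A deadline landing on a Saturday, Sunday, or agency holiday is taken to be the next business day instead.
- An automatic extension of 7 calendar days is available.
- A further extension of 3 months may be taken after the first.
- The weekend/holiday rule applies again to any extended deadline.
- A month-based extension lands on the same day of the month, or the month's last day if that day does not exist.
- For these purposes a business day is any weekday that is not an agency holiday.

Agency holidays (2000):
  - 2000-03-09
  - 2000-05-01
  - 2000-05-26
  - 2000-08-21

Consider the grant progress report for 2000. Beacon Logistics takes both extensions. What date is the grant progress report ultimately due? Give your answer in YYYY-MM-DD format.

2000-06-19

The stated deadline is 2000-03-09.
2000-03-09 is a listed holiday; the next business day is 2000-03-10 (Friday).
With the 7-day extension, 2000-03-10 becomes 2000-03-17.
2000-03-17 (Friday) is already a business day.
Add 3 months to 2000-03-17: 2000-06-17.
2000-06-17 falls on a Saturday. Rolling to the next business day gives 2000-06-19, a Monday.
The final due date is 2000-06-19.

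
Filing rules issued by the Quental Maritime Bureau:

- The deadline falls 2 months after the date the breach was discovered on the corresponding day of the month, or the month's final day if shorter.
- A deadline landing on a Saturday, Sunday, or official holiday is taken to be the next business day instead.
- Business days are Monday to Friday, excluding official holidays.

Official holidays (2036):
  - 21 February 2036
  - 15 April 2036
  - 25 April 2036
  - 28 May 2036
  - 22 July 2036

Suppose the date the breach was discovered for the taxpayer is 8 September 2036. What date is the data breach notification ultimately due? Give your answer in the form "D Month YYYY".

10 November 2036

2 months after 8 September 2036, on the same day of the month, is 8 November 2036.
Because 8 November 2036 is a Saturday, the deadline becomes 10 November 2036 (Monday).
Final deadline: 10 November 2036.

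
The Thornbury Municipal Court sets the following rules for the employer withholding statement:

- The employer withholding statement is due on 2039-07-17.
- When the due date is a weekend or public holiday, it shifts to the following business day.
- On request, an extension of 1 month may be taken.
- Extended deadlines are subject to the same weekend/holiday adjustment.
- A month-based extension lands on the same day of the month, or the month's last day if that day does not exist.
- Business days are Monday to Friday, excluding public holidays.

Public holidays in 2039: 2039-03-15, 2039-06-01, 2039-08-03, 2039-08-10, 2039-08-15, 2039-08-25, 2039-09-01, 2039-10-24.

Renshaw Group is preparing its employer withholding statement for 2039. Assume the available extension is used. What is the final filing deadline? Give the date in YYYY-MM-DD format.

The statutory due date is 2039-07-17.
2039-07-17 falls on a Sunday. Rolling to the next business day gives 2039-07-18, a Monday.
Add 1 month to 2039-07-18: 2039-08-18.
2039-08-18 falls on a Thursday, which is a business day, so no adjustment is needed.
Deadline: 2039-08-18.

2039-08-18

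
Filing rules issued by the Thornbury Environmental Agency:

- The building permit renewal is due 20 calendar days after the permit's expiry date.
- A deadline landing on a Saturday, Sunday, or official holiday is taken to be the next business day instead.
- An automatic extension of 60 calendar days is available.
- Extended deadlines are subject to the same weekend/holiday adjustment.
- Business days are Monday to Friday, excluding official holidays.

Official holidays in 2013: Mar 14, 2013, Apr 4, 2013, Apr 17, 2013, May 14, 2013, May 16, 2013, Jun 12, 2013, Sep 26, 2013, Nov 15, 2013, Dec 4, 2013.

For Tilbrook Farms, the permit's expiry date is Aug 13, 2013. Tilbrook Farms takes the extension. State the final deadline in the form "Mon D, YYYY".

Nov 1, 2013

Adding 20 calendar days to Aug 13, 2013 gives Sep 2, 2013.
Since Sep 2, 2013 is a Monday and not a holiday, the date is unchanged.
Add the 60 calendar-day extension to Sep 2, 2013: Nov 1, 2013.
Nov 1, 2013 (Friday) is already a business day.
Final deadline: Nov 1, 2013.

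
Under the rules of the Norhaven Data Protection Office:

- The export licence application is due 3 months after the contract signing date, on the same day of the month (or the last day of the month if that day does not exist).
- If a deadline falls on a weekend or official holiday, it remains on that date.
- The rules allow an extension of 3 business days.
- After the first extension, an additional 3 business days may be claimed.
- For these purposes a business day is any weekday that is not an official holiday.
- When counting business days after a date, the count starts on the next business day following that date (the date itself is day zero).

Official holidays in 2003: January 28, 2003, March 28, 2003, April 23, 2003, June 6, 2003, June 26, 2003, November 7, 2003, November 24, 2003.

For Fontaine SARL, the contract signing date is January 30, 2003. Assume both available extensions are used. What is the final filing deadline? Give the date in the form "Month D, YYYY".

May 8, 2003

3 months after January 30, 2003, on the same day of the month, is April 30, 2003.
No adjustment is made for weekends or holidays, so April 30, 2003 stands.
Counting 3 further business days from April 30, 2003 reaches May 5, 2003.
May 5, 2003 falls on a Monday. The rules make no weekend/holiday allowance, so it remains May 5, 2003.
Counting 3 further business days from May 5, 2003 reaches May 8, 2003.
May 8, 2003 falls on a Thursday. The rules make no weekend/holiday allowance, so it remains May 8, 2003.
Deadline: May 8, 2003.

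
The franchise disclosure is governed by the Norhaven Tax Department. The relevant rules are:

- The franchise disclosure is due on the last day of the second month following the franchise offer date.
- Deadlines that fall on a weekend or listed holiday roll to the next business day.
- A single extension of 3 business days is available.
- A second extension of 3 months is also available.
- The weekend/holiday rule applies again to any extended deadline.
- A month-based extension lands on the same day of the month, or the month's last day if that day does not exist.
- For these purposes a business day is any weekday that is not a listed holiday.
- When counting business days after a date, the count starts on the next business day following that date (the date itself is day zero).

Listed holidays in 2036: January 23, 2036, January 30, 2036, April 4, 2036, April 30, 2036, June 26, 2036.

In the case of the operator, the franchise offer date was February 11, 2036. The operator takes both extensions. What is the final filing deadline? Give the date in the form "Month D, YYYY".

2 months after February 11, 2036 is April 2036; that month ends on April 30, 2036.
April 30, 2036 is a listed holiday, so it moves to the next business day, May 1, 2036 (Thursday).
The 3-business-day extension runs from May 1, 2036 to May 6, 2036.
May 6, 2036 is a Tuesday and not a listed holiday, so it stands.
The 3 months extension carries May 6, 2036 to August 6, 2036.
August 6, 2036 falls on a Wednesday, which is a business day, so no adjustment is needed.
So the filing is due August 6, 2036.

August 6, 2036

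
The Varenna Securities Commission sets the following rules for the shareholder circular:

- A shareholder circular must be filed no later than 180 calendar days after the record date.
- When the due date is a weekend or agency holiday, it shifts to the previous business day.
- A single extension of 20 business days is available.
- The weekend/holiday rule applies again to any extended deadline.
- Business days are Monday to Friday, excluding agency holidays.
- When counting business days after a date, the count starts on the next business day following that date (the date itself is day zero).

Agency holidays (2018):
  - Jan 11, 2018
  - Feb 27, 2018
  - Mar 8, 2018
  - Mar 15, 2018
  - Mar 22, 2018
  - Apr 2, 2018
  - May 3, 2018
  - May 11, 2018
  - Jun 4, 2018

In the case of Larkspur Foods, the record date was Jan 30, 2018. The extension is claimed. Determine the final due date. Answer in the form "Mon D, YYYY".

Adding 180 calendar days to Jan 30, 2018 gives Jul 29, 2018.
Jul 29, 2018 is a Sunday; the preceding business day is Jul 27, 2018 (Friday).
The 20-business-day extension runs from Jul 27, 2018 to Aug 24, 2018.
Aug 24, 2018 is a Friday and not a listed holiday, so it stands.
Deadline: Aug 24, 2018.

Aug 24, 2018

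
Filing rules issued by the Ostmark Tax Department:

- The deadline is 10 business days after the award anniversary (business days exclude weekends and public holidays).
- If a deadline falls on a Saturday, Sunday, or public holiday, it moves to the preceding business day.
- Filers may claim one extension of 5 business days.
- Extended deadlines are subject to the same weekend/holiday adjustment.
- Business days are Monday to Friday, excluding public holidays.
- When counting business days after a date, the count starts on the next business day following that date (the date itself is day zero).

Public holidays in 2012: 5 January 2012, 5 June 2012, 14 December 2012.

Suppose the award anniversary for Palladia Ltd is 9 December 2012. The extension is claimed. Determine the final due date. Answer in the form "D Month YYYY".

31 December 2012

Starting the day after 9 December 2012 and counting 10 business days lands on 24 December 2012.
Since 24 December 2012 is a Monday and not a holiday, the date is unchanged.
The 5-business-day extension runs from 24 December 2012 to 31 December 2012.
31 December 2012 falls on a Monday, which is a business day, so no adjustment is needed.
The final due date is 31 December 2012.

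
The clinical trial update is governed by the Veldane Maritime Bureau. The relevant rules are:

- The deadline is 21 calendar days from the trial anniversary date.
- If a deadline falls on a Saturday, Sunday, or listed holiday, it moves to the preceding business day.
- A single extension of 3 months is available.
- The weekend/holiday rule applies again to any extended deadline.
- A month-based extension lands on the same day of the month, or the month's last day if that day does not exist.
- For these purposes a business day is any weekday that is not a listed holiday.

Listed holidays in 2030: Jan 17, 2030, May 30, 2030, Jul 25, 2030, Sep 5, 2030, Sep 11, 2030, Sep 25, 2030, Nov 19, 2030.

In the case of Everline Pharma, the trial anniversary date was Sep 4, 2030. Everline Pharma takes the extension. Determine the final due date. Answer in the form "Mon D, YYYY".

21 calendar days after Sep 4, 2030 is Sep 25, 2030.
Sep 25, 2030 is a listed holiday, so it moves to the preceding business day, Sep 24, 2030 (Tuesday).
The 3 months extension carries Sep 24, 2030 to Dec 24, 2030.
Dec 24, 2030 is a Tuesday and not a listed holiday, so it stands.
The final due date is Dec 24, 2030.

Dec 24, 2030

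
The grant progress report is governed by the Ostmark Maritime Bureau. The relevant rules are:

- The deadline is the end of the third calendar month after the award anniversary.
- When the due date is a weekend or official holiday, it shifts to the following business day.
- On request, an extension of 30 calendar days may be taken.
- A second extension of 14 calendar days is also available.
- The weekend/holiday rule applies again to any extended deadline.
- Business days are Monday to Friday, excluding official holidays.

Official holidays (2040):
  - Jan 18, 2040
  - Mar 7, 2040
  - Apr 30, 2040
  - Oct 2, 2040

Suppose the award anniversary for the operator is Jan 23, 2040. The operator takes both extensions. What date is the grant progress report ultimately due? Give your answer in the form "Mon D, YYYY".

Jun 14, 2040

3 months after Jan 23, 2040 is April 2040; that month ends on Apr 30, 2040.
Because Apr 30, 2040 is a listed holiday, the deadline becomes May 1, 2040 (Tuesday).
The 30-calendar-day extension moves the deadline from May 1, 2040 to May 31, 2040.
May 31, 2040 is a Thursday and not a listed holiday, so it stands.
The 14-calendar-day extension moves the deadline from May 31, 2040 to Jun 14, 2040.
Jun 14, 2040 falls on a Thursday, which is a business day, so no adjustment is needed.
Deadline: Jun 14, 2040.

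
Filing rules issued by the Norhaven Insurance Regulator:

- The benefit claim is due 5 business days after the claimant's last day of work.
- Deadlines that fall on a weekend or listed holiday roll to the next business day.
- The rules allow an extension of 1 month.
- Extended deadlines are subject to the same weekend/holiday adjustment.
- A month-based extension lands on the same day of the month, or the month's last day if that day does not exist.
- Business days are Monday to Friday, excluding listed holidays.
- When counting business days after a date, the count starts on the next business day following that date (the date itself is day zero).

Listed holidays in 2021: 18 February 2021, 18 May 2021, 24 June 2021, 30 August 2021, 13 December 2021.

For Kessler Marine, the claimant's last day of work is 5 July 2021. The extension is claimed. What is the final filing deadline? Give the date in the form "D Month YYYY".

12 August 2021

5 business days after 5 July 2021, excluding weekends and holidays, is 12 July 2021.
Since 12 July 2021 is a Monday and not a holiday, the date is unchanged.
The 1 month extension carries 12 July 2021 to 12 August 2021.
12 August 2021 is a Thursday and not a listed holiday, so it stands.
Deadline: 12 August 2021.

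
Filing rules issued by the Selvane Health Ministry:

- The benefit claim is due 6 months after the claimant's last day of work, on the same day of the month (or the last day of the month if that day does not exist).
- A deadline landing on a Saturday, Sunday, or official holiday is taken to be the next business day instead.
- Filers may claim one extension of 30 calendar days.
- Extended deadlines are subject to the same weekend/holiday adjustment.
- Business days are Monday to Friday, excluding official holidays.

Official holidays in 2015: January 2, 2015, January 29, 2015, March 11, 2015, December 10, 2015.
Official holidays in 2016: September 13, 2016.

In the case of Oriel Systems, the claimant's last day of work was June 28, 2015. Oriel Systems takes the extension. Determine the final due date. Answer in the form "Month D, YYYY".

6 months after June 28, 2015, on the same day of the month, is December 28, 2015.
Since December 28, 2015 is a Monday and not a holiday, the date is unchanged.
Applying the 30-calendar-day extension: December 28, 2015 + 30 days = January 27, 2016.
Since January 27, 2016 is a Wednesday and not a holiday, the date is unchanged.
The final due date is January 27, 2016.

January 27, 2016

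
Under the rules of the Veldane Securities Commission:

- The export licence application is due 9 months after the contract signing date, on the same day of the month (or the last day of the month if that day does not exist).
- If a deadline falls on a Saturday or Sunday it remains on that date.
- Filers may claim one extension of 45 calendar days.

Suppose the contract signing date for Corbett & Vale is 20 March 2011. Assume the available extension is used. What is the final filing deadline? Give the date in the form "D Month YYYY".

3 February 2012

Moving 9 months forward from 20 March 2011 on the corresponding day gives 20 December 2011.
20 December 2011 is a Tuesday; no weekend or holiday adjustment applies.
Applying the 45-calendar-day extension: 20 December 2011 + 45 days = 3 February 2012.
3 February 2012 falls on a Friday. The rules make no weekend/holiday allowance, so it remains 3 February 2012.
The final due date is 3 February 2012.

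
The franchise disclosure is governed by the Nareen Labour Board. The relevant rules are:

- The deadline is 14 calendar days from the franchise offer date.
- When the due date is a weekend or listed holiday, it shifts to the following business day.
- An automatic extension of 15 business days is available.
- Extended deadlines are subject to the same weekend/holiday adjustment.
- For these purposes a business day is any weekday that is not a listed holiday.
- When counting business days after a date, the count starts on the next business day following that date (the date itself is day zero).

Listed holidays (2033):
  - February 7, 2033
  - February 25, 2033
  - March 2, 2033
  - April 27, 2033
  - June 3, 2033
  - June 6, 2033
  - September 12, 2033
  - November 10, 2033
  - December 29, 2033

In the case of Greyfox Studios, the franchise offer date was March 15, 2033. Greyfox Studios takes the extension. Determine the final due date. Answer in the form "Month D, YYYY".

From March 15, 2033, 14 calendar days later is March 29, 2033.
March 29, 2033 (Tuesday) is already a business day.
Applying the 15-business-day extension: 15 business days after March 29, 2033 is April 19, 2033.
April 19, 2033 is a Tuesday and not a listed holiday, so it stands.
Deadline: April 19, 2033.

April 19, 2033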